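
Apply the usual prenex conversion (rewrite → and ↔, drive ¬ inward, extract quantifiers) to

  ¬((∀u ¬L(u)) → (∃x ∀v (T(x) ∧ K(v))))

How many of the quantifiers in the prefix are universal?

2

First replace A → B with ¬A ∨ B.
  ¬(¬(∀u ¬L(u)) ∨ (∃x ∀v (T(x) ∧ K(v))))
Push ¬ through the quantifiers and connectives to reach negation normal form:
  (∀u ¬L(u)) ∧ (∀x ∃v (¬T(x) ∨ ¬K(v)))
All bound variables are already distinct, so no renaming is needed.
Extract every quantifier outward, since the variables are now distinct and don't occur free across branches:
  ∀u ∀x ∃v (¬L(u) ∧ (¬T(x) ∨ ¬K(v)))
The prefix is ∀u ∀x ∃v: 2 universal, 1 existential.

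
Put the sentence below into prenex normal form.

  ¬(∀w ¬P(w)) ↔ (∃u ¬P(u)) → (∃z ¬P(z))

∀w ∀u ∃z ∃s ∀p ∃c ((¬P(w) ∨ P(u) ∨ ¬P(z)) ∧ (¬P(s) ∧ P(p) ∨ P(c)))

Rewrite implications/biconditionals: A → B as ¬A ∨ B; A ↔ B as (¬A ∨ B) ∧ (¬B ∨ A).
  (¬¬(∀w ¬P(w)) ∨ ¬(∃u ¬P(u)) ∨ (∃z ¬P(z))) ∧ (¬(¬(∃u ¬P(u)) ∨ (∃z ¬P(z))) ∨ ¬(∀w ¬P(w)))
Move each ¬ inward, flipping quantifiers it crosses:
  ((∀w ¬P(w)) ∨ (∀u P(u)) ∨ (∃z ¬P(z))) ∧ ((∃u ¬P(u)) ∧ (∀z P(z)) ∨ (∃w P(w)))
Standardize variables apart so no two quantifiers bind the same name: u↦s, z↦p, w↦c.
  ((∀w ¬P(w)) ∨ (∀u P(u)) ∨ (∃z ¬P(z))) ∧ ((∃s ¬P(s)) ∧ (∀p P(p)) ∨ (∃c P(c)))
Extract every quantifier outward, since the variables are now distinct and don't occur free across branches:
  ∀w ∀u ∃z ∃s ∀p ∃c ((¬P(w) ∨ P(u) ∨ ¬P(z)) ∧ (¬P(s) ∧ P(p) ∨ P(c)))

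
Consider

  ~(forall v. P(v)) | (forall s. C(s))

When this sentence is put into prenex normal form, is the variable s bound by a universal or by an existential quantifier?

universal

Drive negations inward (¬∀x A ≡ ∃x ¬A, ¬∃x A ≡ ∀x ¬A, De Morgan for ∧/∨):
  (exists v. ~P(v)) | (forall s. C(s))
Finally move all quantifiers to the prefix:
  exists v. forall s. (~P(v) | C(s))
The quantifier forall s sits under an even number of negations, so it remains universal.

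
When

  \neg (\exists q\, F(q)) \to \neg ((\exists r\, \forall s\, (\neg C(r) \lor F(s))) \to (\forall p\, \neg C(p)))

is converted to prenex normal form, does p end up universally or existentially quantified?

Eliminate → and ↔ using ¬ and ∨.
  \neg \neg (\exists q\, F(q)) \lor \neg (\neg (\exists r\, \forall s\, (\neg C(r) \lor F(s))) \lor (\forall p\, \neg C(p)))
Push ¬ through the quantifiers and connectives to reach negation normal form:
  (\exists q\, F(q)) \lor (\exists r\, \forall s\, (\neg C(r) \lor F(s))) \land (\exists p\, C(p))
All bound variables are already distinct, so no renaming is needed.
Finally move all quantifiers to the prefix:
  \exists q\, \exists r\, \forall s\, \exists p\, (F(q) \lor (\neg C(r) \lor F(s)) \land C(p))
The quantifier \forall p sits under an odd number of negations (counting the antecedent side of each →), so it flips to \exists p.

existential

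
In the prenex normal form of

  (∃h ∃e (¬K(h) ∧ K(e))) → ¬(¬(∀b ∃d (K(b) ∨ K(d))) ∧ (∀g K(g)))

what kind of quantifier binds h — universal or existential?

universal

Rewrite implications/biconditionals: A → B as ¬A ∨ B.
  ¬(∃h ∃e (¬K(h) ∧ K(e))) ∨ ¬(¬(∀b ∃d (K(b) ∨ K(d))) ∧ (∀g K(g)))
Push ¬ through the quantifiers and connectives to reach negation normal form:
  (∀h ∀e (K(h) ∨ ¬K(e))) ∨ (∀b ∃d (K(b) ∨ K(d))) ∨ (∃g ¬K(g))
All bound variables are already distinct, so no renaming is needed.
Extract every quantifier outward, since the variables are now distinct and don't occur free across branches:
  ∀h ∀e ∀b ∃d ∃g (K(h) ∨ ¬K(e) ∨ K(b) ∨ K(d) ∨ ¬K(g))
The quantifier ∃h sits under an odd number of negations (counting the antecedent side of each →), so it flips to ∀h.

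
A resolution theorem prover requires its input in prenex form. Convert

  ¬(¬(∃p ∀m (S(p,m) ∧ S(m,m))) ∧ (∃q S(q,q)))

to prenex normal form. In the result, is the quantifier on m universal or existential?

Drive negations inward (¬∀x A ≡ ∃x ¬A, ¬∃x A ≡ ∀x ¬A, De Morgan for ∧/∨):
  (∃p ∀m (S(p,m) ∧ S(m,m))) ∨ (∀q ¬S(q,q))
Finally move all quantifiers to the prefix:
  ∃p ∀m ∀q (S(p,m) ∧ S(m,m) ∨ ¬S(q,q))
The quantifier ∀m sits under an even number of negations, so it remains universal.

universal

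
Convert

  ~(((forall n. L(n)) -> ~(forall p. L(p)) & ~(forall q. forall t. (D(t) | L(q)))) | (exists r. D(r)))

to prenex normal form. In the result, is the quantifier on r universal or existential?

universal

Rewrite implications/biconditionals: A → B as ¬A ∨ B.
  ~(~(forall n. L(n)) | ~(forall p. L(p)) & ~(forall q. forall t. (D(t) | L(q))) | (exists r. D(r)))
Move each ¬ inward, flipping quantifiers it crosses:
  (forall n. L(n)) & ((forall p. L(p)) | (forall q. forall t. (D(t) | L(q)))) & (forall r. ~D(r))
All bound variables are already distinct, so no renaming is needed.
Pull the quantifiers to the front (each side's bound variable is not free in the other side):
  forall n. forall p. forall q. forall t. forall r. (L(n) & (L(p) | D(t) | L(q)) & ~D(r))
The quantifier exists r sits under an odd number of negations (counting the antecedent side of each →), so it flips to forall r.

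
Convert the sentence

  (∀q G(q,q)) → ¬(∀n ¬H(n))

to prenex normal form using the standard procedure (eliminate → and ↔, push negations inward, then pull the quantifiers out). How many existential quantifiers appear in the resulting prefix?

2

Eliminate → and ↔ using ¬ and ∨.
  ¬(∀q G(q,q)) ∨ ¬(∀n ¬H(n))
Move each ¬ inward, flipping quantifiers it crosses:
  (∃q ¬G(q,q)) ∨ (∃n H(n))
Extract every quantifier outward, since the variables are now distinct and don't occur free across branches:
  ∃q ∃n (¬G(q,q) ∨ H(n))
The prefix is ∃q ∃n: 0 universal, 2 existential.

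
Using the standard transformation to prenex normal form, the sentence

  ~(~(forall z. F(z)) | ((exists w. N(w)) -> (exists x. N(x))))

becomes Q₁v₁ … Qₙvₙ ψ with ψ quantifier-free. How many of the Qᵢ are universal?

2

Rewrite implications/biconditionals: A → B as ¬A ∨ B.
  ~(~(forall z. F(z)) | ~(exists w. N(w)) | (exists x. N(x)))
Push ¬ through the quantifiers and connectives to reach negation normal form:
  (forall z. F(z)) & (exists w. N(w)) & (forall x. ~N(x))
Pull the quantifiers to the front (each side's bound variable is not free in the other side):
  forall z. exists w. forall x. (F(z) & N(w) & ~N(x))
The prefix is forall z exists w forall x: 2 universal, 1 existential.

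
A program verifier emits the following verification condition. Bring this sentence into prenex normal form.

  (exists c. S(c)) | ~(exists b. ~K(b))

Move each ¬ inward, flipping quantifiers it crosses:
  (exists c. S(c)) | (forall b. K(b))
Finally move all quantifiers to the prefix:
  exists c. forall b. (S(c) | K(b))

exists c. forall b. (S(c) | K(b))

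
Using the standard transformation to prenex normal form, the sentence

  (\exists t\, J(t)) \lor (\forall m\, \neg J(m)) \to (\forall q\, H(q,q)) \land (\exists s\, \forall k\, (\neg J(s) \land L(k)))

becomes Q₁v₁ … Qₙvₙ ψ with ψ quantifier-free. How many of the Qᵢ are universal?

3

First replace A → B with ¬A ∨ B.
  \neg ((\exists t\, J(t)) \lor (\forall m\, \neg J(m))) \lor (\forall q\, H(q,q)) \land (\exists s\, \forall k\, (\neg J(s) \land L(k)))
Move each ¬ inward, flipping quantifiers it crosses:
  (\forall t\, \neg J(t)) \land (\exists m\, J(m)) \lor (\forall q\, H(q,q)) \land (\exists s\, \forall k\, (\neg J(s) \land L(k)))
Extract every quantifier outward, since the variables are now distinct and don't occur free across branches:
  \forall t\, \exists m\, \forall q\, \exists s\, \forall k\, (\neg J(t) \land J(m) \lor H(q,q) \land \neg J(s) \land L(k))
The prefix is \forall t \exists m \forall q \exists s \forall k: 3 universal, 2 existential.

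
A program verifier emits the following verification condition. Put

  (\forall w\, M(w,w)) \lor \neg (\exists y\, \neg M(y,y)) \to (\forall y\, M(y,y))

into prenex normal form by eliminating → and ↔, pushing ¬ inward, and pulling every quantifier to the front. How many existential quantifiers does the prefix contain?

Eliminate → and ↔ using ¬ and ∨.
  \neg ((\forall w\, M(w,w)) \lor \neg (\exists y\, \neg M(y,y))) \lor (\forall y\, M(y,y))
Move each ¬ inward, flipping quantifiers it crosses:
  (\exists w\, \neg M(w,w)) \land (\exists y\, \neg M(y,y)) \lor (\forall y\, M(y,y))
Give each quantifier a distinct variable: y↦r.
  (\exists w\, \neg M(w,w)) \land (\exists y\, \neg M(y,y)) \lor (\forall r\, M(r,r))
Finally move all quantifiers to the prefix:
  \exists w\, \exists y\, \forall r\, (\neg M(w,w) \land \neg M(y,y) \lor M(r,r))
The prefix is \exists w \exists y \forall r: 1 universal, 2 existential.

2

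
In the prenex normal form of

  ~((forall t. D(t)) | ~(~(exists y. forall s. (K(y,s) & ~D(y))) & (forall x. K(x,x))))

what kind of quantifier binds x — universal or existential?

universal

Drive negations inward (¬∀x A ≡ ∃x ¬A, ¬∃x A ≡ ∀x ¬A, De Morgan for ∧/∨):
  (exists t. ~D(t)) & (forall y. exists s. (~K(y,s) | D(y))) & (forall x. K(x,x))
Finally move all quantifiers to the prefix:
  exists t. forall y. exists s. forall x. (~D(t) & (~K(y,s) | D(y)) & K(x,x))
The quantifier forall x sits under an even number of negations, so it remains universal.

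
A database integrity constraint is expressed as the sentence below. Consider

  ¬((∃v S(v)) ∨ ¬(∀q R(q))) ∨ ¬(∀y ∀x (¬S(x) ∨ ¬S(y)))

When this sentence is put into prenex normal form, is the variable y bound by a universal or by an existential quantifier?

Move each ¬ inward, flipping quantifiers it crosses:
  (∀v ¬S(v)) ∧ (∀q R(q)) ∨ (∃y ∃x (S(x) ∧ S(y)))
All bound variables are already distinct, so no renaming is needed.
Finally move all quantifiers to the prefix:
  ∀v ∀q ∃y ∃x (¬S(v) ∧ R(q) ∨ S(x) ∧ S(y))
The quantifier ∀y sits under an odd number of negations, so it flips to ∃y.

existential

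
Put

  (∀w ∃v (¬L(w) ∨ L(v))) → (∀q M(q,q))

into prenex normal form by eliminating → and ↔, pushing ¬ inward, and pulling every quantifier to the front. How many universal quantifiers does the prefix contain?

Eliminate → and ↔ using ¬ and ∨.
  ¬(∀w ∃v (¬L(w) ∨ L(v))) ∨ (∀q M(q,q))
Drive negations inward (¬∀x A ≡ ∃x ¬A, ¬∃x A ≡ ∀x ¬A, De Morgan for ∧/∨):
  (∃w ∀v (L(w) ∧ ¬L(v))) ∨ (∀q M(q,q))
Extract every quantifier outward, since the variables are now distinct and don't occur free across branches:
  ∃w ∀v ∀q (L(w) ∧ ¬L(v) ∨ M(q,q))
The prefix is ∃w ∀v ∀q: 2 universal, 1 existential.

2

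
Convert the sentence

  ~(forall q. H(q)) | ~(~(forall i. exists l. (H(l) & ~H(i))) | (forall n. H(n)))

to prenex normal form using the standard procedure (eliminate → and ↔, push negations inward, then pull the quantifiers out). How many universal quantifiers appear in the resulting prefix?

Move each ¬ inward, flipping quantifiers it crosses:
  (exists q. ~H(q)) | (forall i. exists l. (H(l) & ~H(i))) & (exists n. ~H(n))
All bound variables are already distinct, so no renaming is needed.
Pull the quantifiers to the front (each side's bound variable is not free in the other side):
  exists q. forall i. exists l. exists n. (~H(q) | H(l) & ~H(i) & ~H(n))
The prefix is exists q forall i exists l exists n: 1 universal, 3 existential.

1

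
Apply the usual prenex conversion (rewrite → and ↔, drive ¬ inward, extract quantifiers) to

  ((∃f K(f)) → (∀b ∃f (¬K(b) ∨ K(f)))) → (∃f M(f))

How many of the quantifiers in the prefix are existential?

First replace A → B with ¬A ∨ B.
  ¬(¬(∃f K(f)) ∨ (∀b ∃f (¬K(b) ∨ K(f)))) ∨ (∃f M(f))
Drive negations inward (¬∀x A ≡ ∃x ¬A, ¬∃x A ≡ ∀x ¬A, De Morgan for ∧/∨):
  (∃f K(f)) ∧ (∃b ∀f (K(b) ∧ ¬K(f))) ∨ (∃f M(f))
Rename bound variables to avoid capture: f↦q, f↦v1.
  (∃f K(f)) ∧ (∃b ∀q (K(b) ∧ ¬K(q))) ∨ (∃v1 M(v1))
Pull the quantifiers to the front (each side's bound variable is not free in the other side):
  ∃f ∃b ∀q ∃v1 (K(f) ∧ K(b) ∧ ¬K(q) ∨ M(v1))
The prefix is ∃f ∃b ∀q ∃v1: 1 universal, 3 existential.

3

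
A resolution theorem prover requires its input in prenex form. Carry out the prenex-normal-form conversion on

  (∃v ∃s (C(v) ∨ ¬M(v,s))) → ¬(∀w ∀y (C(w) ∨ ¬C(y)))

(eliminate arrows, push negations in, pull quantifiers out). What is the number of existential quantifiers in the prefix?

2

First replace A → B with ¬A ∨ B.
  ¬(∃v ∃s (C(v) ∨ ¬M(v,s))) ∨ ¬(∀w ∀y (C(w) ∨ ¬C(y)))
Push ¬ through the quantifiers and connectives to reach negation normal form:
  (∀v ∀s (¬C(v) ∧ M(v,s))) ∨ (∃w ∃y (¬C(w) ∧ C(y)))
Finally move all quantifiers to the prefix:
  ∀v ∀s ∃w ∃y (¬C(v) ∧ M(v,s) ∨ ¬C(w) ∧ C(y))
The prefix is ∀v ∀s ∃w ∃y: 2 universal, 2 existential.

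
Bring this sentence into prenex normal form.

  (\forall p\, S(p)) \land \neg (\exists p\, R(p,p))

Drive negations inward (¬∀x A ≡ ∃x ¬A, ¬∃x A ≡ ∀x ¬A, De Morgan for ∧/∨):
  (\forall p\, S(p)) \land (\forall p\, \neg R(p,p))
Rename bound variables to avoid capture: p↦x1.
  (\forall p\, S(p)) \land (\forall x1\, \neg R(x1,x1))
Extract every quantifier outward, since the variables are now distinct and don't occur free across branches:
  \forall p\, \forall x1\, (S(p) \land \neg R(x1,x1))

\forall p\, \forall x1\, (S(p) \land \neg R(x1,x1))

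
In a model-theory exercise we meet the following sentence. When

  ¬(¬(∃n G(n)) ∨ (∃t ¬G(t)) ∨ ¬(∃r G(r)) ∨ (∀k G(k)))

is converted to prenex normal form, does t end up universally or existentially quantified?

universal

Move each ¬ inward, flipping quantifiers it crosses:
  (∃n G(n)) ∧ (∀t G(t)) ∧ (∃r G(r)) ∧ (∃k ¬G(k))
All bound variables are already distinct, so no renaming is needed.
Extract every quantifier outward, since the variables are now distinct and don't occur free across branches:
  ∃n ∀t ∃r ∃k (G(n) ∧ G(t) ∧ G(r) ∧ ¬G(k))
The quantifier ∃t sits under an odd number of negations, so it flips to ∀t.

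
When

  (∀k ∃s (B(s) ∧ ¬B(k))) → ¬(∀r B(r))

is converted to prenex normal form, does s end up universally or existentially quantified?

Rewrite implications/biconditionals: A → B as ¬A ∨ B.
  ¬(∀k ∃s (B(s) ∧ ¬B(k))) ∨ ¬(∀r B(r))
Drive negations inward (¬∀x A ≡ ∃x ¬A, ¬∃x A ≡ ∀x ¬A, De Morgan for ∧/∨):
  (∃k ∀s (¬B(s) ∨ B(k))) ∨ (∃r ¬B(r))
Finally move all quantifiers to the prefix:
  ∃k ∀s ∃r (¬B(s) ∨ B(k) ∨ ¬B(r))
The quantifier ∃s sits under an odd number of negations (counting the antecedent side of each →), so it flips to ∀s.

universal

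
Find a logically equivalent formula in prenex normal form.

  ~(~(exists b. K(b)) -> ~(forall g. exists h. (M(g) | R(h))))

First replace A → B with ¬A ∨ B.
  ~(~~(exists b. K(b)) | ~(forall g. exists h. (M(g) | R(h))))
Push ¬ through the quantifiers and connectives to reach negation normal form:
  (forall b. ~K(b)) & (forall g. exists h. (M(g) | R(h)))
All bound variables are already distinct, so no renaming is needed.
Pull the quantifiers to the front (each side's bound variable is not free in the other side):
  forall b. forall g. exists h. (~K(b) & (M(g) | R(h)))

forall b. forall g. exists h. (~K(b) & (M(g) | R(h)))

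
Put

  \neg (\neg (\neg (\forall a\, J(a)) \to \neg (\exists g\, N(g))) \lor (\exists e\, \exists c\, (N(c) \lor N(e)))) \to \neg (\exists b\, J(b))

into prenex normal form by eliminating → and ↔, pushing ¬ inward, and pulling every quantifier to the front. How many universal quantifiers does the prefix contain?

Eliminate → and ↔ using ¬ and ∨.
  \neg \neg (\neg (\neg \neg (\forall a\, J(a)) \lor \neg (\exists g\, N(g))) \lor (\exists e\, \exists c\, (N(c) \lor N(e)))) \lor \neg (\exists b\, J(b))
Drive negations inward (¬∀x A ≡ ∃x ¬A, ¬∃x A ≡ ∀x ¬A, De Morgan for ∧/∨):
  (\exists a\, \neg J(a)) \land (\exists g\, N(g)) \lor (\exists e\, \exists c\, (N(c) \lor N(e))) \lor (\forall b\, \neg J(b))
Pull the quantifiers to the front (each side's bound variable is not free in the other side):
  \exists a\, \exists g\, \exists e\, \exists c\, \forall b\, (\neg J(a) \land N(g) \lor N(c) \lor N(e) \lor \neg J(b))
The prefix is \exists a \exists g \exists e \exists c \forall b: 1 universal, 4 existential.

1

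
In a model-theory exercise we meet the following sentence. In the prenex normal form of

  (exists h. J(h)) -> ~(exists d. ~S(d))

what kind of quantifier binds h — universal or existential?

Rewrite implications/biconditionals: A → B as ¬A ∨ B.
  ~(exists h. J(h)) | ~(exists d. ~S(d))
Move each ¬ inward, flipping quantifiers it crosses:
  (forall h. ~J(h)) | (forall d. S(d))
All bound variables are already distinct, so no renaming is needed.
Finally move all quantifiers to the prefix:
  forall h. forall d. (~J(h) | S(d))
The quantifier exists h sits under an odd number of negations (counting the antecedent side of each →), so it flips to forall h.

universal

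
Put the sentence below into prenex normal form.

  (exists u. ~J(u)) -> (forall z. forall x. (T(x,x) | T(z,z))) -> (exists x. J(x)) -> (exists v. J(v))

First replace A → B with ¬A ∨ B.
  ~(exists u. ~J(u)) | ~(forall z. forall x. (T(x,x) | T(z,z))) | ~(exists x. J(x)) | (exists v. J(v))
Move each ¬ inward, flipping quantifiers it crosses:
  (forall u. J(u)) | (exists z. exists x. (~T(x,x) & ~T(z,z))) | (forall x. ~J(x)) | (exists v. J(v))
Standardize variables apart so no two quantifiers bind the same name: x↦s.
  (forall u. J(u)) | (exists z. exists x. (~T(x,x) & ~T(z,z))) | (forall s. ~J(s)) | (exists v. J(v))
Finally move all quantifiers to the prefix:
  forall u. exists z. exists x. forall s. exists v. (J(u) | ~T(x,x) & ~T(z,z) | ~J(s) | J(v))

forall u. exists z. exists x. forall s. exists v. (J(u) | ~T(x,x) & ~T(z,z) | ~J(s) | J(v))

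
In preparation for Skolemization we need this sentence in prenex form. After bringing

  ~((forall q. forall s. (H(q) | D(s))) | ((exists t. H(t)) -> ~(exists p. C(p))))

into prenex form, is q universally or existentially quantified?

First replace A → B with ¬A ∨ B.
  ~((forall q. forall s. (H(q) | D(s))) | ~(exists t. H(t)) | ~(exists p. C(p)))
Move each ¬ inward, flipping quantifiers it crosses:
  (exists q. exists s. (~H(q) & ~D(s))) & (exists t. H(t)) & (exists p. C(p))
All bound variables are already distinct, so no renaming is needed.
Pull the quantifiers to the front (each side's bound variable is not free in the other side):
  exists q. exists s. exists t. exists p. (~H(q) & ~D(s) & H(t) & C(p))
The quantifier forall q sits under an odd number of negations (counting the antecedent side of each →), so it flips to exists q.

existential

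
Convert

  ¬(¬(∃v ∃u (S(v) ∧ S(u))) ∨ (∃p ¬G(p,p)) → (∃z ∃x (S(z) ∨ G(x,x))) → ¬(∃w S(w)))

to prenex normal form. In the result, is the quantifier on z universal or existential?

Rewrite implications/biconditionals: A → B as ¬A ∨ B.
  ¬(¬(¬(∃v ∃u (S(v) ∧ S(u))) ∨ (∃p ¬G(p,p))) ∨ ¬(∃z ∃x (S(z) ∨ G(x,x))) ∨ ¬(∃w S(w)))
Push ¬ through the quantifiers and connectives to reach negation normal form:
  ((∀v ∀u (¬S(v) ∨ ¬S(u))) ∨ (∃p ¬G(p,p))) ∧ (∃z ∃x (S(z) ∨ G(x,x))) ∧ (∃w S(w))
Extract every quantifier outward, since the variables are now distinct and don't occur free across branches:
  ∀v ∀u ∃p ∃z ∃x ∃w ((¬S(v) ∨ ¬S(u) ∨ ¬G(p,p)) ∧ (S(z) ∨ G(x,x)) ∧ S(w))
The quantifier ∃z sits under an even number of negations (counting the antecedent side of each →), so it remains existential.

existential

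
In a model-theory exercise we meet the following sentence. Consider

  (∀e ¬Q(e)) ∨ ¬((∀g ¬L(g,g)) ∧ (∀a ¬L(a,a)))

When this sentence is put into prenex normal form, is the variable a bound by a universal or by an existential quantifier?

Move each ¬ inward, flipping quantifiers it crosses:
  (∀e ¬Q(e)) ∨ (∃g L(g,g)) ∨ (∃a L(a,a))
All bound variables are already distinct, so no renaming is needed.
Finally move all quantifiers to the prefix:
  ∀e ∃g ∃a (¬Q(e) ∨ L(g,g) ∨ L(a,a))
The quantifier ∀a sits under an odd number of negations, so it flips to ∃a.

existential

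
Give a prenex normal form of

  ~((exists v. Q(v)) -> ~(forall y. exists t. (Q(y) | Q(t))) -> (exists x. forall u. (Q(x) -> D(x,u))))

Eliminate → and ↔ using ¬ and ∨.
  ~(~(exists v. Q(v)) | ~~(forall y. exists t. (Q(y) | Q(t))) | (exists x. forall u. (~Q(x) | D(x,u))))
Drive negations inward (¬∀x A ≡ ∃x ¬A, ¬∃x A ≡ ∀x ¬A, De Morgan for ∧/∨):
  (exists v. Q(v)) & (exists y. forall t. (~Q(y) & ~Q(t))) & (forall x. exists u. (Q(x) & ~D(x,u)))
All bound variables are already distinct, so no renaming is needed.
Pull the quantifiers to the front (each side's bound variable is not free in the other side):
  exists v. exists y. forall t. forall x. exists u. (Q(v) & ~Q(y) & ~Q(t) & Q(x) & ~D(x,u))

exists v. exists y. forall t. forall x. exists u. (Q(v) & ~Q(y) & ~Q(t) & Q(x) & ~D(x,u))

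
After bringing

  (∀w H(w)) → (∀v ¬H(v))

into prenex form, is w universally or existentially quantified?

existential

Rewrite implications/biconditionals: A → B as ¬A ∨ B.
  ¬(∀w H(w)) ∨ (∀v ¬H(v))
Move each ¬ inward, flipping quantifiers it crosses:
  (∃w ¬H(w)) ∨ (∀v ¬H(v))
Extract every quantifier outward, since the variables are now distinct and don't occur free across branches:
  ∃w ∀v (¬H(w) ∨ ¬H(v))
The quantifier ∀w sits under an odd number of negations (counting the antecedent side of each →), so it flips to ∃w.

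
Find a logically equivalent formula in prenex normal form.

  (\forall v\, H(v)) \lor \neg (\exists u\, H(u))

Move each ¬ inward, flipping quantifiers it crosses:
  (\forall v\, H(v)) \lor (\forall u\, \neg H(u))
All bound variables are already distinct, so no renaming is needed.
Pull the quantifiers to the front (each side's bound variable is not free in the other side):
  \forall v\, \forall u\, (H(v) \lor \neg H(u))

\forall v\, \forall u\, (H(v) \lor \neg H(u))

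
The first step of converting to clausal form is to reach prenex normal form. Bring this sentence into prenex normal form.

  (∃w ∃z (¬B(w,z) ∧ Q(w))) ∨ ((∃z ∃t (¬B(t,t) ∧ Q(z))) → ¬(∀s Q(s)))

∃w ∃z ∀y1 ∀t ∃s (¬B(w,z) ∧ Q(w) ∨ B(t,t) ∨ ¬Q(y1) ∨ ¬Q(s))

Eliminate → and ↔ using ¬ and ∨.
  (∃w ∃z (¬B(w,z) ∧ Q(w))) ∨ ¬(∃z ∃t (¬B(t,t) ∧ Q(z))) ∨ ¬(∀s Q(s))
Drive negations inward (¬∀x A ≡ ∃x ¬A, ¬∃x A ≡ ∀x ¬A, De Morgan for ∧/∨):
  (∃w ∃z (¬B(w,z) ∧ Q(w))) ∨ (∀z ∀t (B(t,t) ∨ ¬Q(z))) ∨ (∃s ¬Q(s))
Give each quantifier a distinct variable: z↦y1.
  (∃w ∃z (¬B(w,z) ∧ Q(w))) ∨ (∀y1 ∀t (B(t,t) ∨ ¬Q(y1))) ∨ (∃s ¬Q(s))
Pull the quantifiers to the front (each side's bound variable is not free in the other side):
  ∃w ∃z ∀y1 ∀t ∃s (¬B(w,z) ∧ Q(w) ∨ B(t,t) ∨ ¬Q(y1) ∨ ¬Q(s))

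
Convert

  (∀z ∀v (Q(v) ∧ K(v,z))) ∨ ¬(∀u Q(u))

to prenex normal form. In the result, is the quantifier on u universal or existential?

existential

Push ¬ through the quantifiers and connectives to reach negation normal form:
  (∀z ∀v (Q(v) ∧ K(v,z))) ∨ (∃u ¬Q(u))
Finally move all quantifiers to the prefix:
  ∀z ∀v ∃u (Q(v) ∧ K(v,z) ∨ ¬Q(u))
The quantifier ∀u sits under an odd number of negations, so it flips to ∃u.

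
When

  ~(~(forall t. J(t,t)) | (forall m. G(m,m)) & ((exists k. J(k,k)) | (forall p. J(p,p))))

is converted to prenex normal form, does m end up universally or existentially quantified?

existential

Push ¬ through the quantifiers and connectives to reach negation normal form:
  (forall t. J(t,t)) & ((exists m. ~G(m,m)) | (forall k. ~J(k,k)) & (exists p. ~J(p,p)))
All bound variables are already distinct, so no renaming is needed.
Finally move all quantifiers to the prefix:
  forall t. exists m. forall k. exists p. (J(t,t) & (~G(m,m) | ~J(k,k) & ~J(p,p)))
The quantifier forall m sits under an odd number of negations, so it flips to exists m.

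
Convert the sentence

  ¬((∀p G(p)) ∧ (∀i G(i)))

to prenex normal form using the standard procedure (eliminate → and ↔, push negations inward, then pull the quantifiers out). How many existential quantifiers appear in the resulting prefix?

Push ¬ through the quantifiers and connectives to reach negation normal form:
  (∃p ¬G(p)) ∨ (∃i ¬G(i))
All bound variables are already distinct, so no renaming is needed.
Finally move all quantifiers to the prefix:
  ∃p ∃i (¬G(p) ∨ ¬G(i))
The prefix is ∃p ∃i: 0 universal, 2 existential.

2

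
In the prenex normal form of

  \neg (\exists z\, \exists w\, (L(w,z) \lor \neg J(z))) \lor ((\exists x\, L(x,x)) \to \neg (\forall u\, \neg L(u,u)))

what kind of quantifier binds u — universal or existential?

existential

Eliminate → and ↔ using ¬ and ∨.
  \neg (\exists z\, \exists w\, (L(w,z) \lor \neg J(z))) \lor \neg (\exists x\, L(x,x)) \lor \neg (\forall u\, \neg L(u,u))
Move each ¬ inward, flipping quantifiers it crosses:
  (\forall z\, \forall w\, (\neg L(w,z) \land J(z))) \lor (\forall x\, \neg L(x,x)) \lor (\exists u\, L(u,u))
All bound variables are already distinct, so no renaming is needed.
Finally move all quantifiers to the prefix:
  \forall z\, \forall w\, \forall x\, \exists u\, (\neg L(w,z) \land J(z) \lor \neg L(x,x) \lor L(u,u))
The quantifier \forall u sits under an odd number of negations (counting the antecedent side of each →), so it flips to \exists u.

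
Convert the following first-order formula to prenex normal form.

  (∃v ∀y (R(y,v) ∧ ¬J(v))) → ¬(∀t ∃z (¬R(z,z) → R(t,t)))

Rewrite implications/biconditionals: A → B as ¬A ∨ B.
  ¬(∃v ∀y (R(y,v) ∧ ¬J(v))) ∨ ¬(∀t ∃z (¬¬R(z,z) ∨ R(t,t)))
Move each ¬ inward, flipping quantifiers it crosses:
  (∀v ∃y (¬R(y,v) ∨ J(v))) ∨ (∃t ∀z (¬R(z,z) ∧ ¬R(t,t)))
Finally move all quantifiers to the prefix:
  ∀v ∃y ∃t ∀z (¬R(y,v) ∨ J(v) ∨ ¬R(z,z) ∧ ¬R(t,t))

∀v ∃y ∃t ∀z (¬R(y,v) ∨ J(v) ∨ ¬R(z,z) ∧ ¬R(t,t))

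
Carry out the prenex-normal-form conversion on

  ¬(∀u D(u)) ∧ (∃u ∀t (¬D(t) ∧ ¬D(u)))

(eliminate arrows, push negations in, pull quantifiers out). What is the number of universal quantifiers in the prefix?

Push ¬ through the quantifiers and connectives to reach negation normal form:
  (∃u ¬D(u)) ∧ (∃u ∀t (¬D(t) ∧ ¬D(u)))
Give each quantifier a distinct variable: u↦x1.
  (∃u ¬D(u)) ∧ (∃x1 ∀t (¬D(t) ∧ ¬D(x1)))
Finally move all quantifiers to the prefix:
  ∃u ∃x1 ∀t (¬D(u) ∧ ¬D(t) ∧ ¬D(x1))
The prefix is ∃u ∃x1 ∀t: 1 universal, 2 existential.

1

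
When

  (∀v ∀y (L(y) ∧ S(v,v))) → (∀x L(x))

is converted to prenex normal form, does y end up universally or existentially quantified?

Eliminate → and ↔ using ¬ and ∨.
  ¬(∀v ∀y (L(y) ∧ S(v,v))) ∨ (∀x L(x))
Push ¬ through the quantifiers and connectives to reach negation normal form:
  (∃v ∃y (¬L(y) ∨ ¬S(v,v))) ∨ (∀x L(x))
All bound variables are already distinct, so no renaming is needed.
Pull the quantifiers to the front (each side's bound variable is not free in the other side):
  ∃v ∃y ∀x (¬L(y) ∨ ¬S(v,v) ∨ L(x))
The quantifier ∀y sits under an odd number of negations (counting the antecedent side of each →), so it flips to ∃y.

existential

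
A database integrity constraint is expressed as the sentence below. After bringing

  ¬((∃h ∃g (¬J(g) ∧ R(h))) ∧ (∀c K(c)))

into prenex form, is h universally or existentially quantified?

universal

Push ¬ through the quantifiers and connectives to reach negation normal form:
  (∀h ∀g (J(g) ∨ ¬R(h))) ∨ (∃c ¬K(c))
All bound variables are already distinct, so no renaming is needed.
Pull the quantifiers to the front (each side's bound variable is not free in the other side):
  ∀h ∀g ∃c (J(g) ∨ ¬R(h) ∨ ¬K(c))
The quantifier ∃h sits under an odd number of negations, so it flips to ∀h.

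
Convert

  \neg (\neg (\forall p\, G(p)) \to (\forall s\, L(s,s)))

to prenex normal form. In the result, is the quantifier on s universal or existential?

existential

First replace A → B with ¬A ∨ B.
  \neg (\neg \neg (\forall p\, G(p)) \lor (\forall s\, L(s,s)))
Move each ¬ inward, flipping quantifiers it crosses:
  (\exists p\, \neg G(p)) \land (\exists s\, \neg L(s,s))
Extract every quantifier outward, since the variables are now distinct and don't occur free across branches:
  \exists p\, \exists s\, (\neg G(p) \land \neg L(s,s))
The quantifier \forall s sits under an odd number of negations (counting the antecedent side of each →), so it flips to \exists s.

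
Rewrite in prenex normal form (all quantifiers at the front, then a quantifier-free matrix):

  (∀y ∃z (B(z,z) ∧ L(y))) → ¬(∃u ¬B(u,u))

First replace A → B with ¬A ∨ B.
  ¬(∀y ∃z (B(z,z) ∧ L(y))) ∨ ¬(∃u ¬B(u,u))
Move each ¬ inward, flipping quantifiers it crosses:
  (∃y ∀z (¬B(z,z) ∨ ¬L(y))) ∨ (∀u B(u,u))
Extract every quantifier outward, since the variables are now distinct and don't occur free across branches:
  ∃y ∀z ∀u (¬B(z,z) ∨ ¬L(y) ∨ B(u,u))

∃y ∀z ∀u (¬B(z,z) ∨ ¬L(y) ∨ B(u,u))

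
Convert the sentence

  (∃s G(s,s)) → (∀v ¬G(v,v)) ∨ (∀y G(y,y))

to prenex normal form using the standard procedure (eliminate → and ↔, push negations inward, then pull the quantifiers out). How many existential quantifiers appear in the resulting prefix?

Rewrite implications/biconditionals: A → B as ¬A ∨ B.
  ¬(∃s G(s,s)) ∨ (∀v ¬G(v,v)) ∨ (∀y G(y,y))
Drive negations inward (¬∀x A ≡ ∃x ¬A, ¬∃x A ≡ ∀x ¬A, De Morgan for ∧/∨):
  (∀s ¬G(s,s)) ∨ (∀v ¬G(v,v)) ∨ (∀y G(y,y))
Pull the quantifiers to the front (each side's bound variable is not free in the other side):
  ∀s ∀v ∀y (¬G(s,s) ∨ ¬G(v,v) ∨ G(y,y))
The prefix is ∀s ∀v ∀y: 3 universal, 0 existential.

0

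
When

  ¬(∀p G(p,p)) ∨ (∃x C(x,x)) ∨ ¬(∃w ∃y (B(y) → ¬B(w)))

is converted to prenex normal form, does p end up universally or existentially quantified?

Eliminate → and ↔ using ¬ and ∨.
  ¬(∀p G(p,p)) ∨ (∃x C(x,x)) ∨ ¬(∃w ∃y (¬B(y) ∨ ¬B(w)))
Push ¬ through the quantifiers and connectives to reach negation normal form:
  (∃p ¬G(p,p)) ∨ (∃x C(x,x)) ∨ (∀w ∀y (B(y) ∧ B(w)))
All bound variables are already distinct, so no renaming is needed.
Pull the quantifiers to the front (each side's bound variable is not free in the other side):
  ∃p ∃x ∀w ∀y (¬G(p,p) ∨ C(x,x) ∨ B(y) ∧ B(w))
The quantifier ∀p sits under an odd number of negations (counting the antecedent side of each →), so it flips to ∃p.

existential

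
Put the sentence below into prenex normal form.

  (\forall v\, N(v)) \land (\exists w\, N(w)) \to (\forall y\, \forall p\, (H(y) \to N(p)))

Rewrite implications/biconditionals: A → B as ¬A ∨ B.
  \neg ((\forall v\, N(v)) \land (\exists w\, N(w))) \lor (\forall y\, \forall p\, (\neg H(y) \lor N(p)))
Drive negations inward (¬∀x A ≡ ∃x ¬A, ¬∃x A ≡ ∀x ¬A, De Morgan for ∧/∨):
  (\exists v\, \neg N(v)) \lor (\forall w\, \neg N(w)) \lor (\forall y\, \forall p\, (\neg H(y) \lor N(p)))
Pull the quantifiers to the front (each side's bound variable is not free in the other side):
  \exists v\, \forall w\, \forall y\, \forall p\, (\neg N(v) \lor \neg N(w) \lor \neg H(y) \lor N(p))

\exists v\, \forall w\, \forall y\, \forall p\, (\neg N(v) \lor \neg N(w) \lor \neg H(y) \lor N(p))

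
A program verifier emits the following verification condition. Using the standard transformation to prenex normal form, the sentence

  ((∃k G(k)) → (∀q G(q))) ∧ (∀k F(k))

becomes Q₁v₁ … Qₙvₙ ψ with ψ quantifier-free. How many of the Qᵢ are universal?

Eliminate → and ↔ using ¬ and ∨.
  (¬(∃k G(k)) ∨ (∀q G(q))) ∧ (∀k F(k))
Move each ¬ inward, flipping quantifiers it crosses:
  ((∀k ¬G(k)) ∨ (∀q G(q))) ∧ (∀k F(k))
Rename bound variables to avoid capture: k↦a.
  ((∀k ¬G(k)) ∨ (∀q G(q))) ∧ (∀a F(a))
Pull the quantifiers to the front (each side's bound variable is not free in the other side):
  ∀k ∀q ∀a ((¬G(k) ∨ G(q)) ∧ F(a))
The prefix is ∀k ∀q ∀a: 3 universal, 0 existential.

3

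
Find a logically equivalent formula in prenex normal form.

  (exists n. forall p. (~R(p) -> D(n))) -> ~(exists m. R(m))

forall n. exists p. forall m. (~R(p) & ~D(n) | ~R(m))

Rewrite implications/biconditionals: A → B as ¬A ∨ B.
  ~(exists n. forall p. (~~R(p) | D(n))) | ~(exists m. R(m))
Drive negations inward (¬∀x A ≡ ∃x ¬A, ¬∃x A ≡ ∀x ¬A, De Morgan for ∧/∨):
  (forall n. exists p. (~R(p) & ~D(n))) | (forall m. ~R(m))
All bound variables are already distinct, so no renaming is needed.
Finally move all quantifiers to the prefix:
  forall n. exists p. forall m. (~R(p) & ~D(n) | ~R(m))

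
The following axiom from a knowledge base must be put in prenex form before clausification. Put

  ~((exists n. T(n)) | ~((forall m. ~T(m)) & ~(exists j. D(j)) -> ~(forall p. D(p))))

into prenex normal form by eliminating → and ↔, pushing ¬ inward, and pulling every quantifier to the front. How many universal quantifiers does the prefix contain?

First replace A → B with ¬A ∨ B.
  ~((exists n. T(n)) | ~(~((forall m. ~T(m)) & ~(exists j. D(j))) | ~(forall p. D(p))))
Drive negations inward (¬∀x A ≡ ∃x ¬A, ¬∃x A ≡ ∀x ¬A, De Morgan for ∧/∨):
  (forall n. ~T(n)) & ((exists m. T(m)) | (exists j. D(j)) | (exists p. ~D(p)))
All bound variables are already distinct, so no renaming is needed.
Pull the quantifiers to the front (each side's bound variable is not free in the other side):
  forall n. exists m. exists j. exists p. (~T(n) & (T(m) | D(j) | ~D(p)))
The prefix is forall n exists m exists j exists p: 1 universal, 3 existential.

1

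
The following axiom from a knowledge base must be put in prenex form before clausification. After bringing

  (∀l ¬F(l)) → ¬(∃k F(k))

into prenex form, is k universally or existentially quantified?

Rewrite implications/biconditionals: A → B as ¬A ∨ B.
  ¬(∀l ¬F(l)) ∨ ¬(∃k F(k))
Move each ¬ inward, flipping quantifiers it crosses:
  (∃l F(l)) ∨ (∀k ¬F(k))
All bound variables are already distinct, so no renaming is needed.
Finally move all quantifiers to the prefix:
  ∃l ∀k (F(l) ∨ ¬F(k))
The quantifier ∃k sits under an odd number of negations (counting the antecedent side of each →), so it flips to ∀k.

universal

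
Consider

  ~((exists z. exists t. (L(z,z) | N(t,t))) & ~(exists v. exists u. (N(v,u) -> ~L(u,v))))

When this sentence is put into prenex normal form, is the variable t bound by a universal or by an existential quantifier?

universal

Eliminate → and ↔ using ¬ and ∨.
  ~((exists z. exists t. (L(z,z) | N(t,t))) & ~(exists v. exists u. (~N(v,u) | ~L(u,v))))
Drive negations inward (¬∀x A ≡ ∃x ¬A, ¬∃x A ≡ ∀x ¬A, De Morgan for ∧/∨):
  (forall z. forall t. (~L(z,z) & ~N(t,t))) | (exists v. exists u. (~N(v,u) | ~L(u,v)))
All bound variables are already distinct, so no renaming is needed.
Finally move all quantifiers to the prefix:
  forall z. forall t. exists v. exists u. (~L(z,z) & ~N(t,t) | ~N(v,u) | ~L(u,v))
The quantifier exists t sits under an odd number of negations (counting the antecedent side of each →), so it flips to forall t.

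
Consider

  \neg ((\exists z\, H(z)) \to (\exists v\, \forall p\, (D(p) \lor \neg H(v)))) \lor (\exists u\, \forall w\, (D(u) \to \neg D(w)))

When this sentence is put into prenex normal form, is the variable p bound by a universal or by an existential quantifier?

Eliminate → and ↔ using ¬ and ∨.
  \neg (\neg (\exists z\, H(z)) \lor (\exists v\, \forall p\, (D(p) \lor \neg H(v)))) \lor (\exists u\, \forall w\, (\neg D(u) \lor \neg D(w)))
Drive negations inward (¬∀x A ≡ ∃x ¬A, ¬∃x A ≡ ∀x ¬A, De Morgan for ∧/∨):
  (\exists z\, H(z)) \land (\forall v\, \exists p\, (\neg D(p) \land H(v))) \lor (\exists u\, \forall w\, (\neg D(u) \lor \neg D(w)))
Finally move all quantifiers to the prefix:
  \exists z\, \forall v\, \exists p\, \exists u\, \forall w\, (H(z) \land \neg D(p) \land H(v) \lor \neg D(u) \lor \neg D(w))
The quantifier \forall p sits under an odd number of negations (counting the antecedent side of each →), so it flips to \exists p.

existential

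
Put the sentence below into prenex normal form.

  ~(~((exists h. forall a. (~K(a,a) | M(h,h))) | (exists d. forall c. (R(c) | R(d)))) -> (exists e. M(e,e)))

Rewrite implications/biconditionals: A → B as ¬A ∨ B.
  ~(~~((exists h. forall a. (~K(a,a) | M(h,h))) | (exists d. forall c. (R(c) | R(d)))) | (exists e. M(e,e)))
Drive negations inward (¬∀x A ≡ ∃x ¬A, ¬∃x A ≡ ∀x ¬A, De Morgan for ∧/∨):
  (forall h. exists a. (K(a,a) & ~M(h,h))) & (forall d. exists c. (~R(c) & ~R(d))) & (forall e. ~M(e,e))
All bound variables are already distinct, so no renaming is needed.
Extract every quantifier outward, since the variables are now distinct and don't occur free across branches:
  forall h. exists a. forall d. exists c. forall e. (K(a,a) & ~M(h,h) & ~R(c) & ~R(d) & ~M(e,e))

forall h. exists a. forall d. exists c. forall e. (K(a,a) & ~M(h,h) & ~R(c) & ~R(d) & ~M(e,e))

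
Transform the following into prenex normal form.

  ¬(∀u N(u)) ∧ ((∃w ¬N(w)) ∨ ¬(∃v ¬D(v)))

Move each ¬ inward, flipping quantifiers it crosses:
  (∃u ¬N(u)) ∧ ((∃w ¬N(w)) ∨ (∀v D(v)))
Pull the quantifiers to the front (each side's bound variable is not free in the other side):
  ∃u ∃w ∀v (¬N(u) ∧ (¬N(w) ∨ D(v)))

∃u ∃w ∀v (¬N(u) ∧ (¬N(w) ∨ D(v)))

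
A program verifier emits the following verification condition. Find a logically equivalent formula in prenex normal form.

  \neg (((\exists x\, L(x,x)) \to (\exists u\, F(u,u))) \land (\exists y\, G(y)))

Rewrite implications/biconditionals: A → B as ¬A ∨ B.
  \neg ((\neg (\exists x\, L(x,x)) \lor (\exists u\, F(u,u))) \land (\exists y\, G(y)))
Push ¬ through the quantifiers and connectives to reach negation normal form:
  (\exists x\, L(x,x)) \land (\forall u\, \neg F(u,u)) \lor (\forall y\, \neg G(y))
All bound variables are already distinct, so no renaming is needed.
Extract every quantifier outward, since the variables are now distinct and don't occur free across branches:
  \exists x\, \forall u\, \forall y\, (L(x,x) \land \neg F(u,u) \lor \neg G(y))

\exists x\, \forall u\, \forall y\, (L(x,x) \land \neg F(u,u) \lor \neg G(y))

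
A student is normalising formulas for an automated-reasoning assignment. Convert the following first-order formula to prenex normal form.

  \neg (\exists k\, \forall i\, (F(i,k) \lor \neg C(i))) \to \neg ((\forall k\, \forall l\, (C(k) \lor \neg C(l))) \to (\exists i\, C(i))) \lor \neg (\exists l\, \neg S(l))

Rewrite implications/biconditionals: A → B as ¬A ∨ B.
  \neg \neg (\exists k\, \forall i\, (F(i,k) \lor \neg C(i))) \lor \neg (\neg (\forall k\, \forall l\, (C(k) \lor \neg C(l))) \lor (\exists i\, C(i))) \lor \neg (\exists l\, \neg S(l))
Move each ¬ inward, flipping quantifiers it crosses:
  (\exists k\, \forall i\, (F(i,k) \lor \neg C(i))) \lor (\forall k\, \forall l\, (C(k) \lor \neg C(l))) \land (\forall i\, \neg C(i)) \lor (\forall l\, S(l))
Give each quantifier a distinct variable: k↦r, i↦a, l↦p.
  (\exists k\, \forall i\, (F(i,k) \lor \neg C(i))) \lor (\forall r\, \forall l\, (C(r) \lor \neg C(l))) \land (\forall a\, \neg C(a)) \lor (\forall p\, S(p))
Extract every quantifier outward, since the variables are now distinct and don't occur free across branches:
  \exists k\, \forall i\, \forall r\, \forall l\, \forall a\, \forall p\, (F(i,k) \lor \neg C(i) \lor (C(r) \lor \neg C(l)) \land \neg C(a) \lor S(p))

\exists k\, \forall i\, \forall r\, \forall l\, \forall a\, \forall p\, (F(i,k) \lor \neg C(i) \lor (C(r) \lor \neg C(l)) \land \neg C(a) \lor S(p))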